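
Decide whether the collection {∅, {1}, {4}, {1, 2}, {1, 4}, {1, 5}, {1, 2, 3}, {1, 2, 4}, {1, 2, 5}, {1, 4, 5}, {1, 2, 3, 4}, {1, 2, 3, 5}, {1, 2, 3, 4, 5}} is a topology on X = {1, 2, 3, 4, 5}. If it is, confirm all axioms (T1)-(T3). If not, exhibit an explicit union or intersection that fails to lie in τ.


τ is NOT a topology on X.

Axiom (T1): ∅ ∈ τ? Yes; X ∈ τ? Yes.
Axiom (T2/T3): check pairwise unions and intersections of members of τ.
Counterexample for (T2): {4} ∪ {1, 2, 5} = {1, 2, 4, 5} ∉ τ. Therefore τ is NOT a topology.


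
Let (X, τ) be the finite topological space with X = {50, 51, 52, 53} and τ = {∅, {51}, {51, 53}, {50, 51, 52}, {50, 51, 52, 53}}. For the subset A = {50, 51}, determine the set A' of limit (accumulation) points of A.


A' = {50, 52, 53}

For each x ∈ X, list the open sets U ∈ τ with x ∈ U, then check whether U ∩ (A ∖ {x}) ≠ ∅ for every such U.
  x = 50: opens ∋ x are {50, 51, 52}, {50, 51, 52, 53}; each meets A ∖ {50}, so x IS a limit point.
  x = 51: open {51} ∋ x has {51} ∩ (A ∖ {51}) = ∅, so x is NOT a limit point.
  x = 52: opens ∋ x are {50, 51, 52}, {50, 51, 52, 53}; each meets A ∖ {52}, so x IS a limit point.
  x = 53: opens ∋ x are {51, 53}, {50, 51, 52, 53}; each meets A ∖ {53}, so x IS a limit point.
Collecting: A' = {50, 52, 53}.


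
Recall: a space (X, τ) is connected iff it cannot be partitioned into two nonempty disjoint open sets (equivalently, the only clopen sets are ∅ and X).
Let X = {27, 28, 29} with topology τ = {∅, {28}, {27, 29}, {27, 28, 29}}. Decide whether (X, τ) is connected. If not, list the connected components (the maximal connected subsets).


(X, τ) is disconnected; components = [{28}, {27, 29}].

Find clopen sets (U ∈ τ with X ∖ U ∈ τ):
  U = ∅, X ∖ U = {27, 28, 29} — both open, so U is clopen.
  U = {28}, X ∖ U = {27, 29} — both open, so U is clopen.
  U = {27, 29}, X ∖ U = {28} — both open, so U is clopen.
  U = {27, 28, 29}, X ∖ U = ∅ — both open, so U is clopen.
Nontrivial clopen(s) exist: e.g. {28}. So (X, τ) is disconnected.
Compute connected components by grouping points that agree on all clopens:
  component: {28}
  component: {27, 29}


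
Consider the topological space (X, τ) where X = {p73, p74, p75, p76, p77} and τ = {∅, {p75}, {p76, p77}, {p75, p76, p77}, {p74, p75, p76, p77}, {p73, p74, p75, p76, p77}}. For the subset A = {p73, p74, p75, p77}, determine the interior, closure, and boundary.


int(A) = {p75}, cl(A) = {p73, p74, p75, p76, p77}, ∂A = {p73, p74, p76, p77}.

Closed sets in (X, τ) are complements of opens:
  closed(X, τ) = {∅, {p73}, {p73, p74}, {p73, p74, p75}, {p73, p74, p76, p77}, {p73, p74, p75, p76, p77}}.
int(A) = ⋃ {U ∈ τ : U ⊆ A}. Opens contained in A: ∅, {p75}.
Taking the union of these: int(A) = {p75}.
cl(A) = ⋂ {C closed : A ⊆ C}. Closed sets containing A: {p73, p74, p75, p76, p77}.
Intersecting these: cl(A) = {p73, p74, p75, p76, p77}.
∂A = cl(A) ∖ int(A) = {p73, p74, p75, p76, p77} ∖ {p75} = {p73, p74, p76, p77}.


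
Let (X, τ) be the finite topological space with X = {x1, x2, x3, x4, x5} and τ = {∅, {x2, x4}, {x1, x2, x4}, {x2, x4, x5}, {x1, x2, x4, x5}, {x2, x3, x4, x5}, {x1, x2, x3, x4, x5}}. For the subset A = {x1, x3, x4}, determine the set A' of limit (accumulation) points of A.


A' = {x1, x2, x3, x5}

For each x ∈ X, list the open sets U ∈ τ with x ∈ U, then check whether U ∩ (A ∖ {x}) ≠ ∅ for every such U.
  x = x1: opens ∋ x are {x1, x2, x4}, {x1, x2, x4, x5}, {x1, x2, x3, x4, x5}; each meets A ∖ {x1}, so x IS a limit point.
  x = x2: opens ∋ x are {x2, x4}, {x1, x2, x4}, {x2, x4, x5}, {x1, x2, x4, x5}, {x2, x3, x4, x5}, {x1, x2, x3, x4, x5}; each meets A ∖ {x2}, so x IS a limit point.
  x = x3: opens ∋ x are {x2, x3, x4, x5}, {x1, x2, x3, x4, x5}; each meets A ∖ {x3}, so x IS a limit point.
  x = x4: open {x2, x4} ∋ x has {x2, x4} ∩ (A ∖ {x4}) = ∅, so x is NOT a limit point.
  x = x5: opens ∋ x are {x2, x4, x5}, {x1, x2, x4, x5}, {x2, x3, x4, x5}, {x1, x2, x3, x4, x5}; each meets A ∖ {x5}, so x IS a limit point.
Collecting: A' = {x1, x2, x3, x5}.


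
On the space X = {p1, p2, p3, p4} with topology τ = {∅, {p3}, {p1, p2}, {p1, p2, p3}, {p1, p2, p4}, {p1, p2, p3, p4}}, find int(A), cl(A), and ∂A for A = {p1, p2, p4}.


int(A) = {p1, p2, p4}, cl(A) = {p1, p2, p4}, ∂A = ∅.

Closed sets in (X, τ) are complements of opens:
  closed(X, τ) = {∅, {p3}, {p4}, {p3, p4}, {p1, p2, p4}, {p1, p2, p3, p4}}.
int(A) = ⋃ {U ∈ τ : U ⊆ A}. Opens contained in A: ∅, {p1, p2}, {p1, p2, p4}.
Taking the union of these: int(A) = {p1, p2, p4}.
cl(A) = ⋂ {C closed : A ⊆ C}. Closed sets containing A: {p1, p2, p4}, {p1, p2, p3, p4}.
Intersecting these: cl(A) = {p1, p2, p4}.
∂A = cl(A) ∖ int(A) = {p1, p2, p4} ∖ {p1, p2, p4} = ∅.


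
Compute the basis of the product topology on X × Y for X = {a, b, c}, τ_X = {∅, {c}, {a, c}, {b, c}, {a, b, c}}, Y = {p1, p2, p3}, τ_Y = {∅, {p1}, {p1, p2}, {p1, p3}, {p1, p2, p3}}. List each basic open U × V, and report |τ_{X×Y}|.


Basis B = {∅ × ∅, {c} × {p1}, {a, c} × {p1}, {b, c} × {p1}, {c} × {p1, p2}, {c} × {p1, p3}, {a, b, c} × {p1}, {c} × {p1, p2, p3}, {a, c} × {p1, p2}, {a, c} × {p1, p3}, {b, c} × {p1, p2}, {b, c} × {p1, p3}, {a, c} × {p1, p2, p3}, {a, b, c} × {p1, p2}, {a, b, c} × {p1, p3}, {b, c} × {p1, p2, p3}, {a, b, c} × {p1, p2, p3}}; |τ_{X×Y}| = 48.

Enumerate products U × V with U ∈ τ_X, V ∈ τ_Y (deduplicated):
  ∅ × ∅ = {} (∅)
  {c} × {p1} = {(c,p1)}
  {a, c} × {p1} = {(a,p1), (c,p1)}
  {b, c} × {p1} = {(b,p1), (c,p1)}
  {c} × {p1, p2} = {(c,p1), (c,p2)}
  {c} × {p1, p3} = {(c,p1), (c,p3)}
  {a, b, c} × {p1} = {(a,p1), (b,p1), (c,p1)}
  {c} × {p1, p2, p3} = {(c,p1), (c,p2), (c,p3)}
  {a, c} × {p1, p2} = {(a,p1), (a,p2), (c,p1), (c,p2)}
  {a, c} × {p1, p3} = {(a,p1), (a,p3), (c,p1), (c,p3)}
  {b, c} × {p1, p2} = {(b,p1), (b,p2), (c,p1), (c,p2)}
  {b, c} × {p1, p3} = {(b,p1), (b,p3), (c,p1), (c,p3)}
  {a, c} × {p1, p2, p3} = {(a,p1), (a,p2), (a,p3), (c,p1), (c,p2), (c,p3)}
  {a, b, c} × {p1, p2} = {(a,p1), (a,p2), (b,p1), (b,p2), (c,p1), (c,p2)}
  {a, b, c} × {p1, p3} = {(a,p1), (a,p3), (b,p1), (b,p3), (c,p1), (c,p3)}
  {b, c} × {p1, p2, p3} = {(b,p1), (b,p2), (b,p3), (c,p1), (c,p2), (c,p3)}
  {a, b, c} × {p1, p2, p3} = {(a,p1), (a,p2), (a,p3), (b,p1), (b,p2), (b,p3), (c,p1), (c,p2), (c,p3)}
These 17 distinct sets form the basis B.
Close under arbitrary unions to get τ_{X×Y}; counting gives |τ_{X×Y}| = 48.


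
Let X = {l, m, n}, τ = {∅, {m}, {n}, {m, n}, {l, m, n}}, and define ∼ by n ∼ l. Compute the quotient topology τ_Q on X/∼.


X/∼ = {[l=n], [m]}; |τ_Q| = 3.

Equivalence classes: [l=n], [m].
Quotient map π: X → X/∼ sends l ↦ [l=n], m ↦ [m], n ↦ [l=n].
For each subset V ⊆ X/∼, compute π^{-1}(V) ⊆ X and check whether π^{-1}(V) ∈ τ. V is open in τ_Q iff π^{-1}(V) ∈ τ.
  V = {}: π^{-1}(V) = ∅ ∈ τ ✓.
  V = {[l=n]}: π^{-1}(V) = {l, n} ∉ τ ✗.
  V = {[m]}: π^{-1}(V) = {m} ∈ τ ✓.
  V = {[l=n], [m]}: π^{-1}(V) = {l, m, n} ∈ τ ✓.
Open sets in the quotient: τ_Q = {{}, {[m]}, {[l=n], [m]}} (3 elements).


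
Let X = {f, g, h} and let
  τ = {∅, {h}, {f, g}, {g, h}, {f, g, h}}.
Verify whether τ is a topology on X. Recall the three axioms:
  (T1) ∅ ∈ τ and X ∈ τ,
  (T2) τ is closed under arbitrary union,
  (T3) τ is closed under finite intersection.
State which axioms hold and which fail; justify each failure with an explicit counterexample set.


τ is NOT a topology on X.

Axiom (T1): ∅ ∈ τ? Yes; X ∈ τ? Yes.
Axiom (T2/T3): check pairwise unions and intersections of members of τ.
Counterexample for (T3): {f, g} ∩ {g, h} = {g} ∉ τ. Therefore τ is NOT a topology.


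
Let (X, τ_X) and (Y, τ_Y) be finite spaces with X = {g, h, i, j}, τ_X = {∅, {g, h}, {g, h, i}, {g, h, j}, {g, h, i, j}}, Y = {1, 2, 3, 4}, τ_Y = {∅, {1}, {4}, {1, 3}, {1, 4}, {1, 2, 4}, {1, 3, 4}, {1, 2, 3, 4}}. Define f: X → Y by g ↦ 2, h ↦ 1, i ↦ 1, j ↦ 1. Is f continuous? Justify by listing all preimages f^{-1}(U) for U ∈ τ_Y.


f is NOT continuous.

Compute f^{-1}(U) for each U ∈ τ_Y:
  U = ∅: f^{-1}(U) = ∅ ∈ τ_X ✓.
  U = {1}: f^{-1}(U) = {h, i, j} ∉ τ_X ✗.
  U = {4}: f^{-1}(U) = ∅ ∈ τ_X ✓.
  U = {1, 3}: f^{-1}(U) = {h, i, j} ∉ τ_X ✗.
  U = {1, 4}: f^{-1}(U) = {h, i, j} ∉ τ_X ✗.
  U = {1, 2, 4}: f^{-1}(U) = {g, h, i, j} ∈ τ_X ✓.
  U = {1, 3, 4}: f^{-1}(U) = {h, i, j} ∉ τ_X ✗.
  U = {1, 2, 3, 4}: f^{-1}(U) = {g, h, i, j} ∈ τ_X ✓.
Found U = {1} with f^{-1}(U) = {h, i, j} not in τ_X. Therefore f is NOT continuous.


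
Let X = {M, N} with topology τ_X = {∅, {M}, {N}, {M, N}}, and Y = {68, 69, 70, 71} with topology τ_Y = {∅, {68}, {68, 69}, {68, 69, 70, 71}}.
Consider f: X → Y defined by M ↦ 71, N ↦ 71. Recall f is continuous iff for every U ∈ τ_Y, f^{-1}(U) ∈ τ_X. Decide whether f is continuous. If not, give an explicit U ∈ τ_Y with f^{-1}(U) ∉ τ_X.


f IS continuous.

Compute f^{-1}(U) for each U ∈ τ_Y:
  U = ∅: f^{-1}(U) = ∅ ∈ τ_X ✓.
  U = {68}: f^{-1}(U) = ∅ ∈ τ_X ✓.
  U = {68, 69}: f^{-1}(U) = ∅ ∈ τ_X ✓.
  U = {68, 69, 70, 71}: f^{-1}(U) = {M, N} ∈ τ_X ✓.
Every preimage lies in τ_X, so f IS continuous.


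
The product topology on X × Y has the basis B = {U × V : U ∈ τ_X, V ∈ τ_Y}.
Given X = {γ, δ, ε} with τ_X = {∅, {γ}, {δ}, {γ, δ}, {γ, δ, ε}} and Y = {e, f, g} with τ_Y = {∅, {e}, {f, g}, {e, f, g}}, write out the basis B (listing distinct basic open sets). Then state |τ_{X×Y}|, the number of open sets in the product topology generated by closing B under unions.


Basis B = {∅ × ∅, {γ} × {e}, {δ} × {e}, {γ, δ} × {e}, {γ} × {f, g}, {δ} × {f, g}, {γ} × {e, f, g}, {γ, δ, ε} × {e}, {δ} × {e, f, g}, {γ, δ} × {f, g}, {γ, δ} × {e, f, g}, {γ, δ, ε} × {f, g}, {γ, δ, ε} × {e, f, g}}; |τ_{X×Y}| = 25.

Enumerate products U × V with U ∈ τ_X, V ∈ τ_Y (deduplicated):
  ∅ × ∅ = {} (∅)
  {γ} × {e} = {(γ,e)}
  {δ} × {e} = {(δ,e)}
  {γ, δ} × {e} = {(γ,e), (δ,e)}
  {γ} × {f, g} = {(γ,f), (γ,g)}
  {δ} × {f, g} = {(δ,f), (δ,g)}
  {γ} × {e, f, g} = {(γ,e), (γ,f), (γ,g)}
  {γ, δ, ε} × {e} = {(γ,e), (δ,e), (ε,e)}
  {δ} × {e, f, g} = {(δ,e), (δ,f), (δ,g)}
  {γ, δ} × {f, g} = {(γ,f), (γ,g), (δ,f), (δ,g)}
  {γ, δ} × {e, f, g} = {(γ,e), (γ,f), (γ,g), (δ,e), (δ,f), (δ,g)}
  {γ, δ, ε} × {f, g} = {(γ,f), (γ,g), (δ,f), (δ,g), (ε,f), (ε,g)}
  {γ, δ, ε} × {e, f, g} = {(γ,e), (γ,f), (γ,g), (δ,e), (δ,f), (δ,g), (ε,e), (ε,f), (ε,g)}
These 13 distinct sets form the basis B.
Close under arbitrary unions to get τ_{X×Y}; counting gives |τ_{X×Y}| = 25.


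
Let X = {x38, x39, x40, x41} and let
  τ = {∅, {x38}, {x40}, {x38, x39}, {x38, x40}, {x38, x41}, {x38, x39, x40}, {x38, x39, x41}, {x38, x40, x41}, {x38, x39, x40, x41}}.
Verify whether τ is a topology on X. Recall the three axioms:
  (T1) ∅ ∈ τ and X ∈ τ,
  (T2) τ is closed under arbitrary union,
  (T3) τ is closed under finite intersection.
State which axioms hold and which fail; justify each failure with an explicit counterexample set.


τ IS a topology on X.

Axiom (T1): ∅ ∈ τ? Yes; X ∈ τ? Yes.
Axiom (T2/T3): check pairwise unions and intersections of members of τ.
All pairwise intersections and unions checked — each lies in τ. Therefore τ satisfies (T1), (T2), (T3): it IS a topology on X.


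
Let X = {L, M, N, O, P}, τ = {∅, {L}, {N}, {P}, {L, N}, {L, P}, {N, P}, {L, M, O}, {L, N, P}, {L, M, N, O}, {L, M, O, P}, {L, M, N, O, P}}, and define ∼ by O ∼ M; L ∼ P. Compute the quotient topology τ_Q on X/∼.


X/∼ = {[L=P], [M=O], [N]}; |τ_Q| = 6.

Equivalence classes: [L=P], [M=O], [N].
Quotient map π: X → X/∼ sends L ↦ [L=P], M ↦ [M=O], N ↦ [N], O ↦ [M=O], P ↦ [L=P].
For each subset V ⊆ X/∼, compute π^{-1}(V) ⊆ X and check whether π^{-1}(V) ∈ τ. V is open in τ_Q iff π^{-1}(V) ∈ τ.
  V = {}: π^{-1}(V) = ∅ ∈ τ ✓.
  V = {[L=P]}: π^{-1}(V) = {L, P} ∈ τ ✓.
  V = {[M=O]}: π^{-1}(V) = {M, O} ∉ τ ✗.
  V = {[L=P], [M=O]}: π^{-1}(V) = {L, M, O, P} ∈ τ ✓.
  V = {[N]}: π^{-1}(V) = {N} ∈ τ ✓.
  V = {[L=P], [N]}: π^{-1}(V) = {L, N, P} ∈ τ ✓.
  V = {[M=O], [N]}: π^{-1}(V) = {M, N, O} ∉ τ ✗.
  V = {[L=P], [M=O], [N]}: π^{-1}(V) = {L, M, N, O, P} ∈ τ ✓.
Open sets in the quotient: τ_Q = {{}, {[L=P]}, {[L=P], [M=O]}, {[N]}, {[L=P], [N]}, {[L=P], [M=O], [N]}} (6 elements).


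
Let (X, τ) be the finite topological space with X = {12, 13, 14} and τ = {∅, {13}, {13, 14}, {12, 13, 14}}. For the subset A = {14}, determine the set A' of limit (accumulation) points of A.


A' = {12}

For each x ∈ X, list the open sets U ∈ τ with x ∈ U, then check whether U ∩ (A ∖ {x}) ≠ ∅ for every such U.
  x = 12: opens ∋ x are {12, 13, 14}; each meets A ∖ {12}, so x IS a limit point.
  x = 13: open {13} ∋ x has {13} ∩ (A ∖ {13}) = ∅, so x is NOT a limit point.
  x = 14: open {13, 14} ∋ x has {13, 14} ∩ (A ∖ {14}) = ∅, so x is NOT a limit point.
Collecting: A' = {12}.


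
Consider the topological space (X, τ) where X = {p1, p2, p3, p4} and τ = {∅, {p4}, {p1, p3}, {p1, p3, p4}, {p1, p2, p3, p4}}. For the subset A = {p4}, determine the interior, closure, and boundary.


int(A) = {p4}, cl(A) = {p2, p4}, ∂A = {p2}.

Closed sets in (X, τ) are complements of opens:
  closed(X, τ) = {∅, {p2}, {p2, p4}, {p1, p2, p3}, {p1, p2, p3, p4}}.
int(A) = ⋃ {U ∈ τ : U ⊆ A}. Opens contained in A: ∅, {p4}.
Taking the union of these: int(A) = {p4}.
cl(A) = ⋂ {C closed : A ⊆ C}. Closed sets containing A: {p2, p4}, {p1, p2, p3, p4}.
Intersecting these: cl(A) = {p2, p4}.
∂A = cl(A) ∖ int(A) = {p2, p4} ∖ {p4} = {p2}.


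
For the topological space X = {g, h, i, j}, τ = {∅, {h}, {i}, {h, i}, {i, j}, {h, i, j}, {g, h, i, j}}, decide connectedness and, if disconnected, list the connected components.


(X, τ) is connected.

Find clopen sets (U ∈ τ with X ∖ U ∈ τ):
  U = ∅, X ∖ U = {g, h, i, j} — both open, so U is clopen.
  U = {g, h, i, j}, X ∖ U = ∅ — both open, so U is clopen.
Only trivial clopens (∅ and X) exist, so (X, τ) is connected.
Compute connected components by grouping points that agree on all clopens:
  component: {g, h, i, j}


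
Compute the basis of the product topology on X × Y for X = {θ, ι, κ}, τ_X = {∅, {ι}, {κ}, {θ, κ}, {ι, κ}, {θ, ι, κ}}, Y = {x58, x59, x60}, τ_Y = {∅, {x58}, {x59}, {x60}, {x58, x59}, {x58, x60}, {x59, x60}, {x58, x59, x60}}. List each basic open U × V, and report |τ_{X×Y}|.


Basis B = {∅ × ∅, {ι} × {x58}, {ι} × {x59}, {ι} × {x60}, {κ} × {x58}, {κ} × {x59}, {κ} × {x60}, {θ, κ} × {x58}, {θ, κ} × {x59}, {θ, κ} × {x60}, {ι} × {x58, x59}, {ι} × {x58, x60}, {ι, κ} × {x58}, {ι} × {x59, x60}, {ι, κ} × {x59}, {ι, κ} × {x60}, {κ} × {x58, x59}, {κ} × {x58, x60}, {κ} × {x59, x60}, {θ, ι, κ} × {x58}, {θ, ι, κ} × {x59}, {θ, ι, κ} × {x60}, {ι} × {x58, x59, x60}, {κ} × {x58, x59, x60}, {θ, κ} × {x58, x59}, {θ, κ} × {x58, x60}, {θ, κ} × {x59, x60}, {ι, κ} × {x58, x59}, {ι, κ} × {x58, x60}, {ι, κ} × {x59, x60}, {θ, κ} × {x58, x59, x60}, {θ, ι, κ} × {x58, x59}, {θ, ι, κ} × {x58, x60}, {θ, ι, κ} × {x59, x60}, {ι, κ} × {x58, x59, x60}, {θ, ι, κ} × {x58, x59, x60}}; |τ_{X×Y}| = 216.

Enumerate products U × V with U ∈ τ_X, V ∈ τ_Y (deduplicated):
  ∅ × ∅ = {} (∅)
  {ι} × {x58} = {(ι,x58)}
  {ι} × {x59} = {(ι,x59)}
  {ι} × {x60} = {(ι,x60)}
  {κ} × {x58} = {(κ,x58)}
  {κ} × {x59} = {(κ,x59)}
  {κ} × {x60} = {(κ,x60)}
  {θ, κ} × {x58} = {(θ,x58), (κ,x58)}
  {θ, κ} × {x59} = {(θ,x59), (κ,x59)}
  {θ, κ} × {x60} = {(θ,x60), (κ,x60)}
  {ι} × {x58, x59} = {(ι,x58), (ι,x59)}
  {ι} × {x58, x60} = {(ι,x58), (ι,x60)}
  {ι, κ} × {x58} = {(ι,x58), (κ,x58)}
  {ι} × {x59, x60} = {(ι,x59), (ι,x60)}
  {ι, κ} × {x59} = {(ι,x59), (κ,x59)}
  {ι, κ} × {x60} = {(ι,x60), (κ,x60)}
  {κ} × {x58, x59} = {(κ,x58), (κ,x59)}
  {κ} × {x58, x60} = {(κ,x58), (κ,x60)}
  {κ} × {x59, x60} = {(κ,x59), (κ,x60)}
  {θ, ι, κ} × {x58} = {(θ,x58), (ι,x58), (κ,x58)}
  {θ, ι, κ} × {x59} = {(θ,x59), (ι,x59), (κ,x59)}
  {θ, ι, κ} × {x60} = {(θ,x60), (ι,x60), (κ,x60)}
  {ι} × {x58, x59, x60} = {(ι,x58), (ι,x59), (ι,x60)}
  {κ} × {x58, x59, x60} = {(κ,x58), (κ,x59), (κ,x60)}
  {θ, κ} × {x58, x59} = {(θ,x58), (θ,x59), (κ,x58), (κ,x59)}
  {θ, κ} × {x58, x60} = {(θ,x58), (θ,x60), (κ,x58), (κ,x60)}
  {θ, κ} × {x59, x60} = {(θ,x59), (θ,x60), (κ,x59), (κ,x60)}
  {ι, κ} × {x58, x59} = {(ι,x58), (ι,x59), (κ,x58), (κ,x59)}
  {ι, κ} × {x58, x60} = {(ι,x58), (ι,x60), (κ,x58), (κ,x60)}
  {ι, κ} × {x59, x60} = {(ι,x59), (ι,x60), (κ,x59), (κ,x60)}
  {θ, κ} × {x58, x59, x60} = {(θ,x58), (θ,x59), (θ,x60), (κ,x58), (κ,x59), (κ,x60)}
  {θ, ι, κ} × {x58, x59} = {(θ,x58), (θ,x59), (ι,x58), (ι,x59), (κ,x58), (κ,x59)}
  {θ, ι, κ} × {x58, x60} = {(θ,x58), (θ,x60), (ι,x58), (ι,x60), (κ,x58), (κ,x60)}
  {θ, ι, κ} × {x59, x60} = {(θ,x59), (θ,x60), (ι,x59), (ι,x60), (κ,x59), (κ,x60)}
  {ι, κ} × {x58, x59, x60} = {(ι,x58), (ι,x59), (ι,x60), (κ,x58), (κ,x59), (κ,x60)}
  {θ, ι, κ} × {x58, x59, x60} = {(θ,x58), (θ,x59), (θ,x60), (ι,x58), (ι,x59), (ι,x60), (κ,x58), (κ,x59), (κ,x60)}
These 36 distinct sets form the basis B.
Close under arbitrary unions to get τ_{X×Y}; counting gives |τ_{X×Y}| = 216.


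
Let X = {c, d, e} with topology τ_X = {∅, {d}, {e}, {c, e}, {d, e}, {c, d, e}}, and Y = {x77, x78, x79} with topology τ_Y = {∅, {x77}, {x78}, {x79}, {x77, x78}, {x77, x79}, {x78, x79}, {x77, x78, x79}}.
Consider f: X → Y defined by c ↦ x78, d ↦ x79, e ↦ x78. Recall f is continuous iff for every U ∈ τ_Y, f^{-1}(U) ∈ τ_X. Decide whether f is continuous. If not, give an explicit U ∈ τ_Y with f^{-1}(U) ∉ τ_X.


f IS continuous.

Compute f^{-1}(U) for each U ∈ τ_Y:
  U = ∅: f^{-1}(U) = ∅ ∈ τ_X ✓.
  U = {x77}: f^{-1}(U) = ∅ ∈ τ_X ✓.
  U = {x78}: f^{-1}(U) = {c, e} ∈ τ_X ✓.
  U = {x79}: f^{-1}(U) = {d} ∈ τ_X ✓.
  U = {x77, x78}: f^{-1}(U) = {c, e} ∈ τ_X ✓.
  U = {x77, x79}: f^{-1}(U) = {d} ∈ τ_X ✓.
  U = {x78, x79}: f^{-1}(U) = {c, d, e} ∈ τ_X ✓.
  U = {x77, x78, x79}: f^{-1}(U) = {c, d, e} ∈ τ_X ✓.
Every preimage lies in τ_X, so f IS continuous.


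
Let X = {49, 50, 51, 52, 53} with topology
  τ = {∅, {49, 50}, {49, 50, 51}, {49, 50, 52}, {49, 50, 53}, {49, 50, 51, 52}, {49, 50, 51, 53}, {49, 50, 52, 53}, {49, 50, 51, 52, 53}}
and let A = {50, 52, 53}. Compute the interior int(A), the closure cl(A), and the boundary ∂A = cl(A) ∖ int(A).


int(A) = ∅, cl(A) = {49, 50, 51, 52, 53}, ∂A = {49, 50, 51, 52, 53}.

Closed sets in (X, τ) are complements of opens:
  closed(X, τ) = {∅, {51}, {52}, {53}, {51, 52}, {51, 53}, {52, 53}, {51, 52, 53}, {49, 50, 51, 52, 53}}.
int(A) = ⋃ {U ∈ τ : U ⊆ A}. Opens contained in A: ∅.
Taking the union of these: int(A) = ∅.
cl(A) = ⋂ {C closed : A ⊆ C}. Closed sets containing A: {49, 50, 51, 52, 53}.
Intersecting these: cl(A) = {49, 50, 51, 52, 53}.
∂A = cl(A) ∖ int(A) = {49, 50, 51, 52, 53} ∖ ∅ = {49, 50, 51, 52, 53}.


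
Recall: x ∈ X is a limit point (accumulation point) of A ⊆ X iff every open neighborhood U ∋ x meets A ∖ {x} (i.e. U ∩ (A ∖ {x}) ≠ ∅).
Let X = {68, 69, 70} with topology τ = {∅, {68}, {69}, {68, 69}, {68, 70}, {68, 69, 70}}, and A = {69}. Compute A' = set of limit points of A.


A' = ∅

For each x ∈ X, list the open sets U ∈ τ with x ∈ U, then check whether U ∩ (A ∖ {x}) ≠ ∅ for every such U.
  x = 68: open {68} ∋ x has {68} ∩ (A ∖ {68}) = ∅, so x is NOT a limit point.
  x = 69: open {69} ∋ x has {69} ∩ (A ∖ {69}) = ∅, so x is NOT a limit point.
  x = 70: open {68, 70} ∋ x has {68, 70} ∩ (A ∖ {70}) = ∅, so x is NOT a limit point.
Collecting: A' = ∅.


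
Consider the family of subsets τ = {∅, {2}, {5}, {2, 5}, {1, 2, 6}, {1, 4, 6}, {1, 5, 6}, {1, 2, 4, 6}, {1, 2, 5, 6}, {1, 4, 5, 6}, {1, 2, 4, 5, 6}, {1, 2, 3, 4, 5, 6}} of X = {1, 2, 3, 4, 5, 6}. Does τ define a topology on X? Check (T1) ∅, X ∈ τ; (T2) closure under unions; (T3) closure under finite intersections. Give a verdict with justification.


τ is NOT a topology on X.

Axiom (T1): ∅ ∈ τ? Yes; X ∈ τ? Yes.
Axiom (T2/T3): check pairwise unions and intersections of members of τ.
Counterexample for (T3): {1, 2, 6} ∩ {1, 4, 6} = {1, 6} ∉ τ. Therefore τ is NOT a topology.


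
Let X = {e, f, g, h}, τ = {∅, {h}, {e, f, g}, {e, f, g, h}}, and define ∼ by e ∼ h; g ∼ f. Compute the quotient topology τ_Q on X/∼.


X/∼ = {[e=h], [f=g]}; |τ_Q| = 2.

Equivalence classes: [e=h], [f=g].
Quotient map π: X → X/∼ sends e ↦ [e=h], f ↦ [f=g], g ↦ [f=g], h ↦ [e=h].
For each subset V ⊆ X/∼, compute π^{-1}(V) ⊆ X and check whether π^{-1}(V) ∈ τ. V is open in τ_Q iff π^{-1}(V) ∈ τ.
  V = {}: π^{-1}(V) = ∅ ∈ τ ✓.
  V = {[e=h]}: π^{-1}(V) = {e, h} ∉ τ ✗.
  V = {[f=g]}: π^{-1}(V) = {f, g} ∉ τ ✗.
  V = {[e=h], [f=g]}: π^{-1}(V) = {e, f, g, h} ∈ τ ✓.
Open sets in the quotient: τ_Q = {{}, {[e=h], [f=g]}} (2 elements).


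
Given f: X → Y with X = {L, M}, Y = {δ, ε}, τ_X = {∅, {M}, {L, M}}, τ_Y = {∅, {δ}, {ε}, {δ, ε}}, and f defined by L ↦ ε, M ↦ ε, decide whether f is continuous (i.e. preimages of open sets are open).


f IS continuous.

Compute f^{-1}(U) for each U ∈ τ_Y:
  U = ∅: f^{-1}(U) = ∅ ∈ τ_X ✓.
  U = {δ}: f^{-1}(U) = ∅ ∈ τ_X ✓.
  U = {ε}: f^{-1}(U) = {L, M} ∈ τ_X ✓.
  U = {δ, ε}: f^{-1}(U) = {L, M} ∈ τ_X ✓.
Every preimage lies in τ_X, so f IS continuous.


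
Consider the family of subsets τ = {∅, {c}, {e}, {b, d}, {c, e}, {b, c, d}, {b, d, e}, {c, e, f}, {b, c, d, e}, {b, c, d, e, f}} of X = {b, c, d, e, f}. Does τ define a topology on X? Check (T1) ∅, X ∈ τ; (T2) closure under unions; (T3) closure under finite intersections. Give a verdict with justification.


τ IS a topology on X.

Axiom (T1): ∅ ∈ τ? Yes; X ∈ τ? Yes.
Axiom (T2/T3): check pairwise unions and intersections of members of τ.
All pairwise intersections and unions checked — each lies in τ. Therefore τ satisfies (T1), (T2), (T3): it IS a topology on X.


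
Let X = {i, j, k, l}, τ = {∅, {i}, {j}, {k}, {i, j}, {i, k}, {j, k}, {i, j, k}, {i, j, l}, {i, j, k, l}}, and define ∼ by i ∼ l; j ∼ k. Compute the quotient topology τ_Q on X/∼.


X/∼ = {[i=l], [j=k]}; |τ_Q| = 3.

Equivalence classes: [i=l], [j=k].
Quotient map π: X → X/∼ sends i ↦ [i=l], j ↦ [j=k], k ↦ [j=k], l ↦ [i=l].
For each subset V ⊆ X/∼, compute π^{-1}(V) ⊆ X and check whether π^{-1}(V) ∈ τ. V is open in τ_Q iff π^{-1}(V) ∈ τ.
  V = {}: π^{-1}(V) = ∅ ∈ τ ✓.
  V = {[i=l]}: π^{-1}(V) = {i, l} ∉ τ ✗.
  V = {[j=k]}: π^{-1}(V) = {j, k} ∈ τ ✓.
  V = {[i=l], [j=k]}: π^{-1}(V) = {i, j, k, l} ∈ τ ✓.
Open sets in the quotient: τ_Q = {{}, {[j=k]}, {[i=l], [j=k]}} (3 elements).


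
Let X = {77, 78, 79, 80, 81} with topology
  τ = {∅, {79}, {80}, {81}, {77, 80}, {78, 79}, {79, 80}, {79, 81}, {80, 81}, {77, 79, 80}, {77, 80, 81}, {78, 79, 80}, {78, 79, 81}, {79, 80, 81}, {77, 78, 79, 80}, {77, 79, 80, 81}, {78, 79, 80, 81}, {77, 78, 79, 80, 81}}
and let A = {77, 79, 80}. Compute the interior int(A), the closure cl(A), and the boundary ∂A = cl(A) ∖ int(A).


int(A) = {77, 79, 80}, cl(A) = {77, 78, 79, 80}, ∂A = {78}.

Closed sets in (X, τ) are complements of opens:
  closed(X, τ) = {∅, {77}, {78}, {81}, {77, 78}, {77, 80}, {77, 81}, {78, 79}, {78, 81}, {77, 78, 79}, {77, 78, 80}, {77, 78, 81}, {77, 80, 81}, {78, 79, 81}, {77, 78, 79, 80}, {77, 78, 79, 81}, {77, 78, 80, 81}, {77, 78, 79, 80, 81}}.
int(A) = ⋃ {U ∈ τ : U ⊆ A}. Opens contained in A: ∅, {79}, {80}, {77, 80}, {79, 80}, {77, 79, 80}.
Taking the union of these: int(A) = {77, 79, 80}.
cl(A) = ⋂ {C closed : A ⊆ C}. Closed sets containing A: {77, 78, 79, 80}, {77, 78, 79, 80, 81}.
Intersecting these: cl(A) = {77, 78, 79, 80}.
∂A = cl(A) ∖ int(A) = {77, 78, 79, 80} ∖ {77, 79, 80} = {78}.


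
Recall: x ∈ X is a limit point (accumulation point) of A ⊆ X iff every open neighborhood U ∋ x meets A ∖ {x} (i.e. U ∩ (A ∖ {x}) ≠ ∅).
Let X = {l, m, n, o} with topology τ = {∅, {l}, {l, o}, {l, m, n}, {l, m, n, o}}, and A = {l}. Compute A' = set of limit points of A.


A' = {m, n, o}

For each x ∈ X, list the open sets U ∈ τ with x ∈ U, then check whether U ∩ (A ∖ {x}) ≠ ∅ for every such U.
  x = l: open {l} ∋ x has {l} ∩ (A ∖ {l}) = ∅, so x is NOT a limit point.
  x = m: opens ∋ x are {l, m, n}, {l, m, n, o}; each meets A ∖ {m}, so x IS a limit point.
  x = n: opens ∋ x are {l, m, n}, {l, m, n, o}; each meets A ∖ {n}, so x IS a limit point.
  x = o: opens ∋ x are {l, o}, {l, m, n, o}; each meets A ∖ {o}, so x IS a limit point.
Collecting: A' = {m, n, o}.


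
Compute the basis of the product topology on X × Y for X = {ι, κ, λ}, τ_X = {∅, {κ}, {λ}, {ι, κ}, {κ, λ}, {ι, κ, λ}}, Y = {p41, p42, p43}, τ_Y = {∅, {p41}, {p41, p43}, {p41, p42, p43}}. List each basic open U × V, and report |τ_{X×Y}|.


Basis B = {∅ × ∅, {κ} × {p41}, {λ} × {p41}, {ι, κ} × {p41}, {κ} × {p41, p43}, {κ, λ} × {p41}, {λ} × {p41, p43}, {ι, κ, λ} × {p41}, {κ} × {p41, p42, p43}, {λ} × {p41, p42, p43}, {ι, κ} × {p41, p43}, {κ, λ} × {p41, p43}, {ι, κ} × {p41, p42, p43}, {ι, κ, λ} × {p41, p43}, {κ, λ} × {p41, p42, p43}, {ι, κ, λ} × {p41, p42, p43}}; |τ_{X×Y}| = 40.

Enumerate products U × V with U ∈ τ_X, V ∈ τ_Y (deduplicated):
  ∅ × ∅ = {} (∅)
  {κ} × {p41} = {(κ,p41)}
  {λ} × {p41} = {(λ,p41)}
  {ι, κ} × {p41} = {(ι,p41), (κ,p41)}
  {κ} × {p41, p43} = {(κ,p41), (κ,p43)}
  {κ, λ} × {p41} = {(κ,p41), (λ,p41)}
  {λ} × {p41, p43} = {(λ,p41), (λ,p43)}
  {ι, κ, λ} × {p41} = {(ι,p41), (κ,p41), (λ,p41)}
  {κ} × {p41, p42, p43} = {(κ,p41), (κ,p42), (κ,p43)}
  {λ} × {p41, p42, p43} = {(λ,p41), (λ,p42), (λ,p43)}
  {ι, κ} × {p41, p43} = {(ι,p41), (ι,p43), (κ,p41), (κ,p43)}
  {κ, λ} × {p41, p43} = {(κ,p41), (κ,p43), (λ,p41), (λ,p43)}
  {ι, κ} × {p41, p42, p43} = {(ι,p41), (ι,p42), (ι,p43), (κ,p41), (κ,p42), (κ,p43)}
  {ι, κ, λ} × {p41, p43} = {(ι,p41), (ι,p43), (κ,p41), (κ,p43), (λ,p41), (λ,p43)}
  {κ, λ} × {p41, p42, p43} = {(κ,p41), (κ,p42), (κ,p43), (λ,p41), (λ,p42), (λ,p43)}
  {ι, κ, λ} × {p41, p42, p43} = {(ι,p41), (ι,p42), (ι,p43), (κ,p41), (κ,p42), (κ,p43), (λ,p41), (λ,p42), (λ,p43)}
These 16 distinct sets form the basis B.
Close under arbitrary unions to get τ_{X×Y}; counting gives |τ_{X×Y}| = 40.


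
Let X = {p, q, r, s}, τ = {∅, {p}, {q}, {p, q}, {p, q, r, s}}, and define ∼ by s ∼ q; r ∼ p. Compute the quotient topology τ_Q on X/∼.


X/∼ = {[p=r], [q=s]}; |τ_Q| = 2.

Equivalence classes: [p=r], [q=s].
Quotient map π: X → X/∼ sends p ↦ [p=r], q ↦ [q=s], r ↦ [p=r], s ↦ [q=s].
For each subset V ⊆ X/∼, compute π^{-1}(V) ⊆ X and check whether π^{-1}(V) ∈ τ. V is open in τ_Q iff π^{-1}(V) ∈ τ.
  V = {}: π^{-1}(V) = ∅ ∈ τ ✓.
  V = {[p=r]}: π^{-1}(V) = {p, r} ∉ τ ✗.
  V = {[q=s]}: π^{-1}(V) = {q, s} ∉ τ ✗.
  V = {[p=r], [q=s]}: π^{-1}(V) = {p, q, r, s} ∈ τ ✓.
Open sets in the quotient: τ_Q = {{}, {[p=r], [q=s]}} (2 elements).


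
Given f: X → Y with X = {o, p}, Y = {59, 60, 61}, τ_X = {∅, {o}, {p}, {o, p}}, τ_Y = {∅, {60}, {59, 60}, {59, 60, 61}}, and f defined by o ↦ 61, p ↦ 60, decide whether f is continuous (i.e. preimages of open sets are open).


f IS continuous.

Compute f^{-1}(U) for each U ∈ τ_Y:
  U = ∅: f^{-1}(U) = ∅ ∈ τ_X ✓.
  U = {60}: f^{-1}(U) = {p} ∈ τ_X ✓.
  U = {59, 60}: f^{-1}(U) = {p} ∈ τ_X ✓.
  U = {59, 60, 61}: f^{-1}(U) = {o, p} ∈ τ_X ✓.
Every preimage lies in τ_X, so f IS continuous.


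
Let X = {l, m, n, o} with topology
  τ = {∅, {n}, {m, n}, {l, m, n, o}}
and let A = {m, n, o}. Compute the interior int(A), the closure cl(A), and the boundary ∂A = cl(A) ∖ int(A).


int(A) = {m, n}, cl(A) = {l, m, n, o}, ∂A = {l, o}.

Closed sets in (X, τ) are complements of opens:
  closed(X, τ) = {∅, {l, o}, {l, m, o}, {l, m, n, o}}.
int(A) = ⋃ {U ∈ τ : U ⊆ A}. Opens contained in A: ∅, {n}, {m, n}.
Taking the union of these: int(A) = {m, n}.
cl(A) = ⋂ {C closed : A ⊆ C}. Closed sets containing A: {l, m, n, o}.
Intersecting these: cl(A) = {l, m, n, o}.
∂A = cl(A) ∖ int(A) = {l, m, n, o} ∖ {m, n} = {l, o}.


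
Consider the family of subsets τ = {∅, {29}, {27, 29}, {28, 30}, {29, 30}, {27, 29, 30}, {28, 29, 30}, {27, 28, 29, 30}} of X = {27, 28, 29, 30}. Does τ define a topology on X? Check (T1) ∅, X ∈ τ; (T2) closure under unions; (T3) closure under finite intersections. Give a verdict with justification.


τ is NOT a topology on X.

Axiom (T1): ∅ ∈ τ? Yes; X ∈ τ? Yes.
Axiom (T2/T3): check pairwise unions and intersections of members of τ.
Counterexample for (T3): {28, 30} ∩ {29, 30} = {30} ∉ τ. Therefore τ is NOT a topology.


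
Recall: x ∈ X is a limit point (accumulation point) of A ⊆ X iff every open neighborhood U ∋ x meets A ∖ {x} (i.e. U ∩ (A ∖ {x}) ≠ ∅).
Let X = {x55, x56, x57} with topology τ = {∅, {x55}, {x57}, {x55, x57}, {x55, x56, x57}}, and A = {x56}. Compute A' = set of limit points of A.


A' = ∅

For each x ∈ X, list the open sets U ∈ τ with x ∈ U, then check whether U ∩ (A ∖ {x}) ≠ ∅ for every such U.
  x = x55: open {x55} ∋ x has {x55} ∩ (A ∖ {x55}) = ∅, so x is NOT a limit point.
  x = x56: open {x55, x56, x57} ∋ x has {x55, x56, x57} ∩ (A ∖ {x56}) = ∅, so x is NOT a limit point.
  x = x57: open {x57} ∋ x has {x57} ∩ (A ∖ {x57}) = ∅, so x is NOT a limit point.
Collecting: A' = ∅.


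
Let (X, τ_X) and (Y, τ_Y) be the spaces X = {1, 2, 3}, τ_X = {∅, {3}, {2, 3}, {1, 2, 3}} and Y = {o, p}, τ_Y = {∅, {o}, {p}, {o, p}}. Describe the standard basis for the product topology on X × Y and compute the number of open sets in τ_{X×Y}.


Basis B = {∅ × ∅, {3} × {o}, {3} × {p}, {2, 3} × {o}, {2, 3} × {p}, {3} × {o, p}, {1, 2, 3} × {o}, {1, 2, 3} × {p}, {2, 3} × {o, p}, {1, 2, 3} × {o, p}}; |τ_{X×Y}| = 16.

Enumerate products U × V with U ∈ τ_X, V ∈ τ_Y (deduplicated):
  ∅ × ∅ = {} (∅)
  {3} × {o} = {(3,o)}
  {3} × {p} = {(3,p)}
  {2, 3} × {o} = {(2,o), (3,o)}
  {2, 3} × {p} = {(2,p), (3,p)}
  {3} × {o, p} = {(3,o), (3,p)}
  {1, 2, 3} × {o} = {(1,o), (2,o), (3,o)}
  {1, 2, 3} × {p} = {(1,p), (2,p), (3,p)}
  {2, 3} × {o, p} = {(2,o), (2,p), (3,o), (3,p)}
  {1, 2, 3} × {o, p} = {(1,o), (1,p), (2,o), (2,p), (3,o), (3,p)}
These 10 distinct sets form the basis B.
Close under arbitrary unions to get τ_{X×Y}; counting gives |τ_{X×Y}| = 16.


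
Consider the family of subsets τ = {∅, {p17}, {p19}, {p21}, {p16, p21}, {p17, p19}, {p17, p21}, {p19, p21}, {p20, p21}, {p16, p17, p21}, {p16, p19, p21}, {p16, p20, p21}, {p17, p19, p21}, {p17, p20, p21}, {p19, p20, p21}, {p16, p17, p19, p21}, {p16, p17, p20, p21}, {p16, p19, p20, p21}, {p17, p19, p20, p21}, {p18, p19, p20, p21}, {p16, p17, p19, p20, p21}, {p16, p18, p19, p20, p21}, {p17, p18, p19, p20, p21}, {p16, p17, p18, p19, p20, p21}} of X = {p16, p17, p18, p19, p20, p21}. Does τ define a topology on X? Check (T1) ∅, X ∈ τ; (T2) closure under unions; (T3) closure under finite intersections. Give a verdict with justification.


τ IS a topology on X.

Axiom (T1): ∅ ∈ τ? Yes; X ∈ τ? Yes.
Axiom (T2/T3): check pairwise unions and intersections of members of τ.
All pairwise intersections and unions checked — each lies in τ. Therefore τ satisfies (T1), (T2), (T3): it IS a topology on X.


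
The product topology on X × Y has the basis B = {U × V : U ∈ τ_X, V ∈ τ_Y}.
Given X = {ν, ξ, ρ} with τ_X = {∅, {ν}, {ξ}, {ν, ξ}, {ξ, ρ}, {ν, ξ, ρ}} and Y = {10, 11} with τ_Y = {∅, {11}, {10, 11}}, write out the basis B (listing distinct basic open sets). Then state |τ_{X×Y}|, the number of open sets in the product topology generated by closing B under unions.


Basis B = {∅ × ∅, {ν} × {11}, {ξ} × {11}, {ν} × {10, 11}, {ν, ξ} × {11}, {ξ} × {10, 11}, {ξ, ρ} × {11}, {ν, ξ, ρ} × {11}, {ν, ξ} × {10, 11}, {ξ, ρ} × {10, 11}, {ν, ξ, ρ} × {10, 11}}; |τ_{X×Y}| = 18.

Enumerate products U × V with U ∈ τ_X, V ∈ τ_Y (deduplicated):
  ∅ × ∅ = {} (∅)
  {ν} × {11} = {(ν,11)}
  {ξ} × {11} = {(ξ,11)}
  {ν} × {10, 11} = {(ν,10), (ν,11)}
  {ν, ξ} × {11} = {(ν,11), (ξ,11)}
  {ξ} × {10, 11} = {(ξ,10), (ξ,11)}
  {ξ, ρ} × {11} = {(ξ,11), (ρ,11)}
  {ν, ξ, ρ} × {11} = {(ν,11), (ξ,11), (ρ,11)}
  {ν, ξ} × {10, 11} = {(ν,10), (ν,11), (ξ,10), (ξ,11)}
  {ξ, ρ} × {10, 11} = {(ξ,10), (ξ,11), (ρ,10), (ρ,11)}
  {ν, ξ, ρ} × {10, 11} = {(ν,10), (ν,11), (ξ,10), (ξ,11), (ρ,10), (ρ,11)}
These 11 distinct sets form the basis B.
Close under arbitrary unions to get τ_{X×Y}; counting gives |τ_{X×Y}| = 18.


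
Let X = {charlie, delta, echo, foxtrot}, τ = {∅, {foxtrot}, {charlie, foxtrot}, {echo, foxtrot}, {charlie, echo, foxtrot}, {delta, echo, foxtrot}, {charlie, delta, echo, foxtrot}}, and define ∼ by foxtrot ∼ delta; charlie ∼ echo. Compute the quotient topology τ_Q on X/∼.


X/∼ = {[charlie=echo], [delta=foxtrot]}; |τ_Q| = 2.

Equivalence classes: [charlie=echo], [delta=foxtrot].
Quotient map π: X → X/∼ sends charlie ↦ [charlie=echo], delta ↦ [delta=foxtrot], echo ↦ [charlie=echo], foxtrot ↦ [delta=foxtrot].
For each subset V ⊆ X/∼, compute π^{-1}(V) ⊆ X and check whether π^{-1}(V) ∈ τ. V is open in τ_Q iff π^{-1}(V) ∈ τ.
  V = {}: π^{-1}(V) = ∅ ∈ τ ✓.
  V = {[charlie=echo]}: π^{-1}(V) = {charlie, echo} ∉ τ ✗.
  V = {[delta=foxtrot]}: π^{-1}(V) = {delta, foxtrot} ∉ τ ✗.
  V = {[charlie=echo], [delta=foxtrot]}: π^{-1}(V) = {charlie, delta, echo, foxtrot} ∈ τ ✓.
Open sets in the quotient: τ_Q = {{}, {[charlie=echo], [delta=foxtrot]}} (2 elements).


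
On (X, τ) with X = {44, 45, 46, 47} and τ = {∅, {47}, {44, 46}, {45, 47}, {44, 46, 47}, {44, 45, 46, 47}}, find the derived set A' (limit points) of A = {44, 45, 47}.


A' = {45, 46}

For each x ∈ X, list the open sets U ∈ τ with x ∈ U, then check whether U ∩ (A ∖ {x}) ≠ ∅ for every such U.
  x = 44: open {44, 46} ∋ x has {44, 46} ∩ (A ∖ {44}) = ∅, so x is NOT a limit point.
  x = 45: opens ∋ x are {45, 47}, {44, 45, 46, 47}; each meets A ∖ {45}, so x IS a limit point.
  x = 46: opens ∋ x are {44, 46}, {44, 46, 47}, {44, 45, 46, 47}; each meets A ∖ {46}, so x IS a limit point.
  x = 47: open {47} ∋ x has {47} ∩ (A ∖ {47}) = ∅, so x is NOT a limit point.
Collecting: A' = {45, 46}.


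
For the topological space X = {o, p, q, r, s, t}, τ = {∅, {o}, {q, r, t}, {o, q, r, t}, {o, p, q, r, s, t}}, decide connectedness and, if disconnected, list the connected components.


(X, τ) is connected.

Find clopen sets (U ∈ τ with X ∖ U ∈ τ):
  U = ∅, X ∖ U = {o, p, q, r, s, t} — both open, so U is clopen.
  U = {o, p, q, r, s, t}, X ∖ U = ∅ — both open, so U is clopen.
Only trivial clopens (∅ and X) exist, so (X, τ) is connected.
Compute connected components by grouping points that agree on all clopens:
  component: {o, p, q, r, s, t}


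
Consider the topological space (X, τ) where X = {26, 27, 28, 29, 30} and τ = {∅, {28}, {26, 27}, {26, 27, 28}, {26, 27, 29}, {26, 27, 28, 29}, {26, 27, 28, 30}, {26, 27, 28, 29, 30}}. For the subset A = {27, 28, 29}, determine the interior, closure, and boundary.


int(A) = {28}, cl(A) = {26, 27, 28, 29, 30}, ∂A = {26, 27, 29, 30}.

Closed sets in (X, τ) are complements of opens:
  closed(X, τ) = {∅, {29}, {30}, {28, 30}, {29, 30}, {28, 29, 30}, {26, 27, 29, 30}, {26, 27, 28, 29, 30}}.
int(A) = ⋃ {U ∈ τ : U ⊆ A}. Opens contained in A: ∅, {28}.
Taking the union of these: int(A) = {28}.
cl(A) = ⋂ {C closed : A ⊆ C}. Closed sets containing A: {26, 27, 28, 29, 30}.
Intersecting these: cl(A) = {26, 27, 28, 29, 30}.
∂A = cl(A) ∖ int(A) = {26, 27, 28, 29, 30} ∖ {28} = {26, 27, 29, 30}.


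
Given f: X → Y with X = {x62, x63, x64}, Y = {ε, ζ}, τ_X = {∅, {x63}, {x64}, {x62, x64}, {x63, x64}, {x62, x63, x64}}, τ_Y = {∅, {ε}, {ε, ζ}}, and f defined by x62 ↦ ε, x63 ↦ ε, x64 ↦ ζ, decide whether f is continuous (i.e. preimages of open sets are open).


f is NOT continuous.

Compute f^{-1}(U) for each U ∈ τ_Y:
  U = ∅: f^{-1}(U) = ∅ ∈ τ_X ✓.
  U = {ε}: f^{-1}(U) = {x62, x63} ∉ τ_X ✗.
  U = {ε, ζ}: f^{-1}(U) = {x62, x63, x64} ∈ τ_X ✓.
Found U = {ε} with f^{-1}(U) = {x62, x63} not in τ_X. Therefore f is NOT continuous.


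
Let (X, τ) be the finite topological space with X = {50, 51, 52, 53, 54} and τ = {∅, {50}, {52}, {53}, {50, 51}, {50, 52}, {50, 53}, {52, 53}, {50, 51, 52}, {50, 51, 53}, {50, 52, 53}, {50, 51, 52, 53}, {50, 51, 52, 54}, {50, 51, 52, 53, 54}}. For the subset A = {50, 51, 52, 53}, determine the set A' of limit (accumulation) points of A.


A' = {51, 54}

For each x ∈ X, list the open sets U ∈ τ with x ∈ U, then check whether U ∩ (A ∖ {x}) ≠ ∅ for every such U.
  x = 50: open {50} ∋ x has {50} ∩ (A ∖ {50}) = ∅, so x is NOT a limit point.
  x = 51: opens ∋ x are {50, 51}, {50, 51, 52}, {50, 51, 53}, {50, 51, 52, 53}, {50, 51, 52, 54}, {50, 51, 52, 53, 54}; each meets A ∖ {51}, so x IS a limit point.
  x = 52: open {52} ∋ x has {52} ∩ (A ∖ {52}) = ∅, so x is NOT a limit point.
  x = 53: open {53} ∋ x has {53} ∩ (A ∖ {53}) = ∅, so x is NOT a limit point.
  x = 54: opens ∋ x are {50, 51, 52, 54}, {50, 51, 52, 53, 54}; each meets A ∖ {54}, so x IS a limit point.
Collecting: A' = {51, 54}.


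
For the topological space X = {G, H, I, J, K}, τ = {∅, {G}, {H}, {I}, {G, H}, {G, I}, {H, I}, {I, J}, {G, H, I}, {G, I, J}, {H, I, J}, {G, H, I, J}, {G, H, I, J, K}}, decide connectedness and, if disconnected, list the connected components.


(X, τ) is connected.

Find clopen sets (U ∈ τ with X ∖ U ∈ τ):
  U = ∅, X ∖ U = {G, H, I, J, K} — both open, so U is clopen.
  U = {G, H, I, J, K}, X ∖ U = ∅ — both open, so U is clopen.
Only trivial clopens (∅ and X) exist, so (X, τ) is connected.
Compute connected components by grouping points that agree on all clopens:
  component: {G, H, I, J, K}


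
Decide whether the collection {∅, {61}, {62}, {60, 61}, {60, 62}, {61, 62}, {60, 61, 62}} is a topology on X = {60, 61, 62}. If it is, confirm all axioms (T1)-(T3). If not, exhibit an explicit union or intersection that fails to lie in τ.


τ is NOT a topology on X.

Axiom (T1): ∅ ∈ τ? Yes; X ∈ τ? Yes.
Axiom (T2/T3): check pairwise unions and intersections of members of τ.
Counterexample for (T3): {60, 61} ∩ {60, 62} = {60} ∉ τ. Therefore τ is NOT a topology.


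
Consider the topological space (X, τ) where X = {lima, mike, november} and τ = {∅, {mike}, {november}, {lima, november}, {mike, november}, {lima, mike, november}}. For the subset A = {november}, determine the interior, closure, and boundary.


int(A) = {november}, cl(A) = {lima, november}, ∂A = {lima}.

Closed sets in (X, τ) are complements of opens:
  closed(X, τ) = {∅, {lima}, {mike}, {lima, mike}, {lima, november}, {lima, mike, november}}.
int(A) = ⋃ {U ∈ τ : U ⊆ A}. Opens contained in A: ∅, {november}.
Taking the union of these: int(A) = {november}.
cl(A) = ⋂ {C closed : A ⊆ C}. Closed sets containing A: {lima, november}, {lima, mike, november}.
Intersecting these: cl(A) = {lima, november}.
∂A = cl(A) ∖ int(A) = {lima, november} ∖ {november} = {lima}.
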